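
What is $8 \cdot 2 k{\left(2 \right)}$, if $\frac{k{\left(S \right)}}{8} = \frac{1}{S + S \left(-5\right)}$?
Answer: $-16$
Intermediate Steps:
$k{\left(S \right)} = - \frac{2}{S}$ ($k{\left(S \right)} = \frac{8}{S + S \left(-5\right)} = \frac{8}{S - 5 S} = \frac{8}{\left(-4\right) S} = 8 \left(- \frac{1}{4 S}\right) = - \frac{2}{S}$)
$8 \cdot 2 k{\left(2 \right)} = 8 \cdot 2 \left(- \frac{2}{2}\right) = 16 \left(\left(-2\right) \frac{1}{2}\right) = 16 \left(-1\right) = -16$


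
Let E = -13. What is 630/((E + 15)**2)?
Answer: 315/2 ≈ 157.50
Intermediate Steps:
630/((E + 15)**2) = 630/((-13 + 15)**2) = 630/(2**2) = 630/4 = 630*(1/4) = 315/2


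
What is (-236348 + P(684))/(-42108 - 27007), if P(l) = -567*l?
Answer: 624176/69115 ≈ 9.0310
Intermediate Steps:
(-236348 + P(684))/(-42108 - 27007) = (-236348 - 567*684)/(-42108 - 27007) = (-236348 - 387828)/(-69115) = -624176*(-1/69115) = 624176/69115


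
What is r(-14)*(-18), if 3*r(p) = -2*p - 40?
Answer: 72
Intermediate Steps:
r(p) = -40/3 - 2*p/3 (r(p) = (-2*p - 40)/3 = (-40 - 2*p)/3 = -40/3 - 2*p/3)
r(-14)*(-18) = (-40/3 - 2/3*(-14))*(-18) = (-40/3 + 28/3)*(-18) = -4*(-18) = 72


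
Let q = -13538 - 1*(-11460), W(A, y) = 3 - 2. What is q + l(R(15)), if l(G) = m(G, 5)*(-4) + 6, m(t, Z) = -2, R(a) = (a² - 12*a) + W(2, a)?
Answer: -2064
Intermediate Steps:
W(A, y) = 1
R(a) = 1 + a² - 12*a (R(a) = (a² - 12*a) + 1 = 1 + a² - 12*a)
l(G) = 14 (l(G) = -2*(-4) + 6 = 8 + 6 = 14)
q = -2078 (q = -13538 + 11460 = -2078)
q + l(R(15)) = -2078 + 14 = -2064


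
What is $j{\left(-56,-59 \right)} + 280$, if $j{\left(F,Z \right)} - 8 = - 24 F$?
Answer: $1632$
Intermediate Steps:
$j{\left(F,Z \right)} = 8 - 24 F$
$j{\left(-56,-59 \right)} + 280 = \left(8 - -1344\right) + 280 = \left(8 + 1344\right) + 280 = 1352 + 280 = 1632$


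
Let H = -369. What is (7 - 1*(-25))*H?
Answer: -11808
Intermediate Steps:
(7 - 1*(-25))*H = (7 - 1*(-25))*(-369) = (7 + 25)*(-369) = 32*(-369) = -11808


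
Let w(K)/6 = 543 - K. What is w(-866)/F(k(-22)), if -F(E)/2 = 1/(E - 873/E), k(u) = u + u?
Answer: 4493301/44 ≈ 1.0212e+5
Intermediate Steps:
w(K) = 3258 - 6*K (w(K) = 6*(543 - K) = 3258 - 6*K)
k(u) = 2*u
F(E) = -2/(E - 873/E)
w(-866)/F(k(-22)) = (3258 - 6*(-866))/((-2*2*(-22)/(-873 + (2*(-22))**2))) = (3258 + 5196)/((-2*(-44)/(-873 + (-44)**2))) = 8454/((-2*(-44)/(-873 + 1936))) = 8454/((-2*(-44)/1063)) = 8454/((-2*(-44)*1/1063)) = 8454/(88/1063) = 8454*(1063/88) = 4493301/44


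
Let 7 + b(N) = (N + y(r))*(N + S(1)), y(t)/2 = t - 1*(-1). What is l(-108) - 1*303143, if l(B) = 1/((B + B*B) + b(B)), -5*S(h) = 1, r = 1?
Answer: -34561030282/114009 ≈ -3.0314e+5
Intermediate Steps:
S(h) = -1/5 (S(h) = -1/5*1 = -1/5)
y(t) = 2 + 2*t (y(t) = 2*(t - 1*(-1)) = 2*(t + 1) = 2*(1 + t) = 2 + 2*t)
b(N) = -7 + (4 + N)*(-1/5 + N) (b(N) = -7 + (N + (2 + 2*1))*(N - 1/5) = -7 + (N + (2 + 2))*(-1/5 + N) = -7 + (N + 4)*(-1/5 + N) = -7 + (4 + N)*(-1/5 + N))
l(B) = 1/(-39/5 + 2*B**2 + 24*B/5) (l(B) = 1/((B + B*B) + (-39/5 + B**2 + 19*B/5)) = 1/((B + B**2) + (-39/5 + B**2 + 19*B/5)) = 1/(-39/5 + 2*B**2 + 24*B/5))
l(-108) - 1*303143 = 5/(-39 + 10*(-108)**2 + 24*(-108)) - 1*303143 = 5/(-39 + 10*11664 - 2592) - 303143 = 5/(-39 + 116640 - 2592) - 303143 = 5/114009 - 303143 = -34561030282/114009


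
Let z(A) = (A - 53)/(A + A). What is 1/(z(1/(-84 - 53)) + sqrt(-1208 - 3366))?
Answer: 3631/13188735 - I*sqrt(4574)/13188735 ≈ 0.00027531 - 5.128e-6*I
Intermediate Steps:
z(A) = (-53 + A)/(2*A) (z(A) = (-53 + A)/((2*A)) = (-53 + A)*(1/(2*A)) = (-53 + A)/(2*A))
1/(z(1/(-84 - 53)) + sqrt(-1208 - 3366)) = 1/((-53 + 1/(-84 - 53))/(2*(1/(-84 - 53))) + sqrt(-1208 - 3366)) = 1/((-53 + 1/(-137))/(2*(1/(-137))) + sqrt(-4574)) = 1/((-53 - 1/137)/(2*(-1/137)) + I*sqrt(4574)) = 1/((1/2)*(-137)*(-7262/137) + I*sqrt(4574)) = 1/(3631 + I*sqrt(4574))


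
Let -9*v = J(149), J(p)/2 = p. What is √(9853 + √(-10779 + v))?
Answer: √(88677 + 3*I*√97309)/3 ≈ 99.264 + 0.52376*I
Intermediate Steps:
J(p) = 2*p
v = -298/9 (v = -2*149/9 = -⅑*298 = -298/9 ≈ -33.111)
√(9853 + √(-10779 + v)) = √(9853 + √(-10779 - 298/9)) = √(9853 + √(-97309/9)) = √(9853 + I*√97309/3)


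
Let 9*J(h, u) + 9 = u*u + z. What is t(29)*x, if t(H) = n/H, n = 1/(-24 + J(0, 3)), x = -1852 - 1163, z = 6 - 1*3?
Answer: 9045/2059 ≈ 4.3929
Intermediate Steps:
z = 3 (z = 6 - 3 = 3)
J(h, u) = -2/3 + u**2/9 (J(h, u) = -1 + (u*u + 3)/9 = -1 + (u**2 + 3)/9 = -1 + (3 + u**2)/9 = -1 + (1/3 + u**2/9) = -2/3 + u**2/9)
x = -3015
n = -3/71 (n = 1/(-24 + (-2/3 + (1/9)*3**2)) = 1/(-24 + (-2/3 + (1/9)*9)) = 1/(-24 + (-2/3 + 1)) = 1/(-24 + 1/3) = 1/(-71/3) = -3/71 ≈ -0.042253)
t(H) = -3/(71*H)
t(29)*x = -3/71/29*(-3015) = -3/71*1/29*(-3015) = -3/2059*(-3015) = 9045/2059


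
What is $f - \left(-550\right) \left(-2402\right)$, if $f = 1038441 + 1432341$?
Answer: $1149682$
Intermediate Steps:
$f = 2470782$
$f - \left(-550\right) \left(-2402\right) = 2470782 - \left(-550\right) \left(-2402\right) = 2470782 - 1321100 = 1149682$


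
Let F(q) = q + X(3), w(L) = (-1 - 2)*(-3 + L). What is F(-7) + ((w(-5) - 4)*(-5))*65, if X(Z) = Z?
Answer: -6504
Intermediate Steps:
w(L) = 9 - 3*L (w(L) = -3*(-3 + L) = 9 - 3*L)
F(q) = 3 + q (F(q) = q + 3 = 3 + q)
F(-7) + ((w(-5) - 4)*(-5))*65 = (3 - 7) + (((9 - 3*(-5)) - 4)*(-5))*65 = -4 + (((9 + 15) - 4)*(-5))*65 = -4 + ((24 - 4)*(-5))*65 = -4 + (20*(-5))*65 = -4 - 100*65 = -4 - 6500 = -6504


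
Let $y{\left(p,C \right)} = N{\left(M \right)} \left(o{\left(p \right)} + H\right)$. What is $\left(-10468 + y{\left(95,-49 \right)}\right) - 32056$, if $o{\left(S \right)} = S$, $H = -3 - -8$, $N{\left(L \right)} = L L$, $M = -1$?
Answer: $-42424$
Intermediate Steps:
$N{\left(L \right)} = L^{2}$
$H = 5$ ($H = -3 + 8 = 5$)
$y{\left(p,C \right)} = 5 + p$ ($y{\left(p,C \right)} = \left(-1\right)^{2} \left(p + 5\right) = 1 \left(5 + p\right) = 5 + p$)
$\left(-10468 + y{\left(95,-49 \right)}\right) - 32056 = \left(-10468 + \left(5 + 95\right)\right) - 32056 = \left(-10468 + 100\right) - 32056 = -10368 - 32056 = -42424$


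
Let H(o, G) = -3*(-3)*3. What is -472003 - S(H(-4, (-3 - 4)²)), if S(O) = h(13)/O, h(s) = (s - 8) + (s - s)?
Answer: -12744086/27 ≈ -4.7200e+5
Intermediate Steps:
H(o, G) = 27 (H(o, G) = 9*3 = 27)
h(s) = -8 + s (h(s) = (-8 + s) + 0 = -8 + s)
S(O) = 5/O (S(O) = (-8 + 13)/O = 5/O)
-472003 - S(H(-4, (-3 - 4)²)) = -472003 - 5/27 = -12744086/27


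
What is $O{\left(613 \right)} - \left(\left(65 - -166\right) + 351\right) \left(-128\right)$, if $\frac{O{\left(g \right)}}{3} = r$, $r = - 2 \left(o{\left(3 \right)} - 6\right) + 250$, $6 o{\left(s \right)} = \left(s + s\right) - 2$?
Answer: $75278$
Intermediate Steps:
$o{\left(s \right)} = - \frac{1}{3} + \frac{s}{3}$ ($o{\left(s \right)} = \frac{\left(s + s\right) - 2}{6} = \frac{2 s - 2}{6} = \frac{-2 + 2 s}{6} = - \frac{1}{3} + \frac{s}{3}$)
$r = \frac{782}{3}$ ($r = - 2 \left(\left(- \frac{1}{3} + \frac{1}{3} \cdot 3\right) - 6\right) + 250 = - 2 \left(\left(- \frac{1}{3} + 1\right) - 6\right) + 250 = - 2 \left(\frac{2}{3} - 6\right) + 250 = \left(-2\right) \left(- \frac{16}{3}\right) + 250 = \frac{32}{3} + 250 = \frac{782}{3} \approx 260.67$)
$O{\left(g \right)} = 782$ ($O{\left(g \right)} = 3 \cdot \frac{782}{3} = 782$)
$O{\left(613 \right)} - \left(\left(65 - -166\right) + 351\right) \left(-128\right) = 782 - \left(\left(65 - -166\right) + 351\right) \left(-128\right) = 782 - \left(\left(65 + 166\right) + 351\right) \left(-128\right) = 782 - \left(231 + 351\right) \left(-128\right) = 782 - 582 \left(-128\right) = 782 - -74496 = 782 + 74496 = 75278$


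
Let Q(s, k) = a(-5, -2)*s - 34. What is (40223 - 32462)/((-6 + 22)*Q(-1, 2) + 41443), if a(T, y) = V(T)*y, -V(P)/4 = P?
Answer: 7761/41539 ≈ 0.18684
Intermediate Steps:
V(P) = -4*P
a(T, y) = -4*T*y (a(T, y) = (-4*T)*y = -4*T*y)
Q(s, k) = -34 - 40*s (Q(s, k) = (-4*(-5)*(-2))*s - 34 = -40*s - 34 = -34 - 40*s)
(40223 - 32462)/((-6 + 22)*Q(-1, 2) + 41443) = (40223 - 32462)/((-6 + 22)*(-34 - 40*(-1)) + 41443) = 7761/(16*(-34 + 40) + 41443) = 7761/(16*6 + 41443) = 7761/(96 + 41443) = 7761/41539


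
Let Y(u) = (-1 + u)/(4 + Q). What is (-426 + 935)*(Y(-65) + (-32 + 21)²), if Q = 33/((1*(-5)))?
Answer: 968627/13 ≈ 74510.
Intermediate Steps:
Q = -33/5 (Q = 33/(-5) = 33*(-⅕) = -33/5 ≈ -6.6000)
Y(u) = 5/13 - 5*u/13 (Y(u) = (-1 + u)/(4 - 33/5) = (-1 + u)/(-13/5) = (-1 + u)*(-5/13) = 5/13 - 5*u/13)
(-426 + 935)*(Y(-65) + (-32 + 21)²) = (-426 + 935)*((5/13 - 5/13*(-65)) + (-32 + 21)²) = 509*((5/13 + 25) + (-11)²) = 509*(330/13 + 121) = 509*(1903/13) = 968627/13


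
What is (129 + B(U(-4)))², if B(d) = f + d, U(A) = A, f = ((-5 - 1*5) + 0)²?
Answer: 50625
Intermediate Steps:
f = 100 (f = ((-5 - 5) + 0)² = (-10 + 0)² = (-10)² = 100)
B(d) = 100 + d
(129 + B(U(-4)))² = (129 + (100 - 4))² = (129 + 96)² = 225² = 50625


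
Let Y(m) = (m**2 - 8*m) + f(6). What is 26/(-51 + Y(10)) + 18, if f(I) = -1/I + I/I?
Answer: 3102/181 ≈ 17.138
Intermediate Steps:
f(I) = 1 - 1/I (f(I) = -1/I + 1 = 1 - 1/I)
Y(m) = 5/6 + m**2 - 8*m (Y(m) = (m**2 - 8*m) + (-1 + 6)/6 = (m**2 - 8*m) + (1/6)*5 = (m**2 - 8*m) + 5/6 = 5/6 + m**2 - 8*m)
26/(-51 + Y(10)) + 18 = 26/(-51 + (5/6 + 10**2 - 8*10)) + 18 = 26/(-51 + (5/6 + 100 - 80)) + 18 = 26/(-51 + 125/6) + 18 = 26/(-181/6) + 18 = 26*(-6/181) + 18 = -156/181 + 18 = 3102/181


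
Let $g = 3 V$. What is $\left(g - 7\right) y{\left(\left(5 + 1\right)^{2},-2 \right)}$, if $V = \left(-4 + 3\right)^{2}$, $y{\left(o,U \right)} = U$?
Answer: $8$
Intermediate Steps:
$V = 1$ ($V = \left(-1\right)^{2} = 1$)
$g = 3$ ($g = 3 \cdot 1 = 3$)
$\left(g - 7\right) y{\left(\left(5 + 1\right)^{2},-2 \right)} = \left(3 - 7\right) \left(-2\right) = \left(-4\right) \left(-2\right) = 8$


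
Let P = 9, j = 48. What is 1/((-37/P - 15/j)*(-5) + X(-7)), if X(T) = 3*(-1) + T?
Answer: 144/1745 ≈ 0.082521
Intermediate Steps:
X(T) = -3 + T
1/((-37/P - 15/j)*(-5) + X(-7)) = 1/((-37/9 - 15/48)*(-5) + (-3 - 7)) = 1/((-37*⅑ - 15*1/48)*(-5) - 10) = 1/((-37/9 - 5/16)*(-5) - 10) = 1/(-637/144*(-5) - 10) = 1/(3185/144 - 10) = 1/(1745/144) = 144/1745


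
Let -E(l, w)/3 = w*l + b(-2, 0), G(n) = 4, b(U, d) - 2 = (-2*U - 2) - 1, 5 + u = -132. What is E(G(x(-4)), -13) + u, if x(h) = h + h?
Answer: 10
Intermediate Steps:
u = -137 (u = -5 - 132 = -137)
b(U, d) = -1 - 2*U (b(U, d) = 2 + ((-2*U - 2) - 1) = 2 + ((-2 - 2*U) - 1) = 2 + (-3 - 2*U) = -1 - 2*U)
x(h) = 2*h
E(l, w) = -9 - 3*l*w (E(l, w) = -3*(w*l + (-1 - 2*(-2))) = -3*(l*w + (-1 + 4)) = -3*(l*w + 3) = -3*(3 + l*w) = -9 - 3*l*w)
E(G(x(-4)), -13) + u = (-9 - 3*4*(-13)) - 137 = (-9 + 156) - 137 = 147 - 137 = 10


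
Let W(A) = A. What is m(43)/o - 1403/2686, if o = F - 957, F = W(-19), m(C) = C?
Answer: -742413/1310768 ≈ -0.56640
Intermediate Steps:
F = -19
o = -976 (o = -19 - 957 = -976)
m(43)/o - 1403/2686 = 43/(-976) - 1403/2686 = 43*(-1/976) - 1403*1/2686 = -43/976 - 1403/2686 = -742413/1310768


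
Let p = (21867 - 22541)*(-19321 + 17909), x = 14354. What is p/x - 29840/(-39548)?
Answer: 4758210048/70958999 ≈ 67.056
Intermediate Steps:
p = 951688 (p = -674*(-1412) = 951688)
p/x - 29840/(-39548) = 951688/14354 - 29840/(-39548) = 951688*(1/14354) - 29840*(-1/39548) = 475844/7177 + 7460/9887 = 4758210048/70958999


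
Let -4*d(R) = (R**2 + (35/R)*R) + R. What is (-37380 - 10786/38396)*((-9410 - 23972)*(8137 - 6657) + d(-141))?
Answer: 141832599662479095/76792 ≈ 1.8470e+12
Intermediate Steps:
d(R) = -35/4 - R/4 - R**2/4 (d(R) = -((R**2 + (35/R)*R) + R)/4 = -((R**2 + 35) + R)/4 = -((35 + R**2) + R)/4 = -(35 + R + R**2)/4 = -35/4 - R/4 - R**2/4)
(-37380 - 10786/38396)*((-9410 - 23972)*(8137 - 6657) + d(-141)) = (-37380 - 10786/38396)*((-9410 - 23972)*(8137 - 6657) + (-35/4 - 1/4*(-141) - 1/4*(-141)**2)) = (-37380 - 10786*1/38396)*(-33382*1480 + (-35/4 + 141/4 - 1/4*19881)) = (-37380 - 5393/19198)*(-49405360 + (-35/4 + 141/4 - 19881/4)) = -717626633*(-49405360 - 19775/4)/19198 = -717626633/19198*(-197641215/4) = 141832599662479095/76792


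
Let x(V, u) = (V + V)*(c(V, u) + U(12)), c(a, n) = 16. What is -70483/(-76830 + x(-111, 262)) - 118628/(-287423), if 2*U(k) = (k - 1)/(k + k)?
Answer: 238400211236/184946065849 ≈ 1.2890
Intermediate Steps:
U(k) = (-1 + k)/(4*k) (U(k) = ((k - 1)/(k + k))/2 = ((-1 + k)/((2*k)))/2 = ((-1 + k)*(1/(2*k)))/2 = ((-1 + k)/(2*k))/2 = (-1 + k)/(4*k))
x(V, u) = 779*V/24 (x(V, u) = (V + V)*(16 + (¼)*(-1 + 12)/12) = (2*V)*(16 + (¼)*(1/12)*11) = (2*V)*(16 + 11/48) = (2*V)*(779/48) = 779*V/24)
-70483/(-76830 + x(-111, 262)) - 118628/(-287423) = -70483/(-76830 + (779/24)*(-111)) - 118628/(-287423) = -70483/(-76830 - 28823/8) - 118628*(-1/287423) = -70483/(-643463/8) + 118628/287423 = -70483*(-8/643463) + 118628/287423 = 563864/643463 + 118628/287423 = 238400211236/184946065849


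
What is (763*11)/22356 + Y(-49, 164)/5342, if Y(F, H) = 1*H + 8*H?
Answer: 38916431/59712876 ≈ 0.65173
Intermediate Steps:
Y(F, H) = 9*H (Y(F, H) = H + 8*H = 9*H)
(763*11)/22356 + Y(-49, 164)/5342 = (763*11)/22356 + (9*164)/5342 = 8393*(1/22356) + 1476*(1/5342) = 8393/22356 + 738/2671 = 38916431/59712876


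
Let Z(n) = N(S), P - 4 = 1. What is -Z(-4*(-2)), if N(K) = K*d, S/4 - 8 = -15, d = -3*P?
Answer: -420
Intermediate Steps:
P = 5 (P = 4 + 1 = 5)
d = -15 (d = -3*5 = -15)
S = -28 (S = 32 + 4*(-15) = 32 - 60 = -28)
N(K) = -15*K (N(K) = K*(-15) = -15*K)
Z(n) = 420 (Z(n) = -15*(-28) = 420)
-Z(-4*(-2)) = -1*420 = -420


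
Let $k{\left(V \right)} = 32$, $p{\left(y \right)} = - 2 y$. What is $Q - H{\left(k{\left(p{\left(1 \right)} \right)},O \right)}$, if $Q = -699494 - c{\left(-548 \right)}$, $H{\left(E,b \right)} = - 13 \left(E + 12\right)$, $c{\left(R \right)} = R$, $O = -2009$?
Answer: $-698374$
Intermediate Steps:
$H{\left(E,b \right)} = -156 - 13 E$ ($H{\left(E,b \right)} = - 13 \left(12 + E\right) = -156 - 13 E$)
$Q = -698946$ ($Q = -699494 - -548 = -699494 + 548 = -698946$)
$Q - H{\left(k{\left(p{\left(1 \right)} \right)},O \right)} = -698946 - \left(-156 - 416\right) = -698946 - -572 = -698946 + 572 = -698374$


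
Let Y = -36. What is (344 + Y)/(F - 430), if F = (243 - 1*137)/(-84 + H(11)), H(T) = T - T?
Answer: -12936/18113 ≈ -0.71418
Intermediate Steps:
H(T) = 0
F = -53/42 (F = (243 - 1*137)/(-84 + 0) = (243 - 137)/(-84) = 106*(-1/84) = -53/42 ≈ -1.2619)
(344 + Y)/(F - 430) = (344 - 36)/(-53/42 - 430) = 308/(-18113/42) = 308*(-42/18113) = -12936/18113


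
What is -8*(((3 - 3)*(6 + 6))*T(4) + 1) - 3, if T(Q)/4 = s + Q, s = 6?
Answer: -11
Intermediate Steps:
T(Q) = 24 + 4*Q (T(Q) = 4*(6 + Q) = 24 + 4*Q)
-8*(((3 - 3)*(6 + 6))*T(4) + 1) - 3 = -8*(((3 - 3)*(6 + 6))*(24 + 4*4) + 1) - 3 = -8*((0*12)*(24 + 16) + 1) - 3 = -8*(0*40 + 1) - 3 = -8*(0 + 1) - 3 = -8*1 - 3 = -8 - 3 = -11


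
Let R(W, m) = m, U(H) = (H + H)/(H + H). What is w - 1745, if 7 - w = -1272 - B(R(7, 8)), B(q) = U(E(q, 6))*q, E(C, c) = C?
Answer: -458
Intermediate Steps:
U(H) = 1 (U(H) = (2*H)/((2*H)) = (2*H)*(1/(2*H)) = 1)
B(q) = q (B(q) = 1*q = q)
w = 1287 (w = 7 - (-1272 - 1*8) = 7 - (-1272 - 8) = 7 - 1*(-1280) = 7 + 1280 = 1287)
w - 1745 = 1287 - 1745 = -458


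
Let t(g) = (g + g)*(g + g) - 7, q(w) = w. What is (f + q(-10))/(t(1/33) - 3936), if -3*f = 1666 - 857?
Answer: 304557/4293923 ≈ 0.070927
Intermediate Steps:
t(g) = -7 + 4*g² (t(g) = (2*g)*(2*g) - 7 = 4*g² - 7 = -7 + 4*g²)
f = -809/3 (f = -(1666 - 857)/3 = -⅓*809 = -809/3 ≈ -269.67)
(f + q(-10))/(t(1/33) - 3936) = (-809/3 - 10)/((-7 + 4*(1/33)²) - 3936) = -839/(3*((-7 + 4*(1/33)²) - 3936)) = -839/(3*((-7 + 4*(1/1089)) - 3936)) = -839/(3*((-7 + 4/1089) - 3936)) = -839/(3*(-7619/1089 - 3936)) = -839/(3*(-4293923/1089)) = -839/3*(-1089/4293923) = 304557/4293923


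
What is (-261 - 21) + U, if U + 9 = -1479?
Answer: -1770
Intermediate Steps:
U = -1488 (U = -9 - 1479 = -1488)
(-261 - 21) + U = (-261 - 21) - 1488 = -282 - 1488 = -1770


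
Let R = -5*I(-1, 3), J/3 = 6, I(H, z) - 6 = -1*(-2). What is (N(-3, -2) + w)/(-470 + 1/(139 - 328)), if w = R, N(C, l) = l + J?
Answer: 4536/88831 ≈ 0.051063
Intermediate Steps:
I(H, z) = 8 (I(H, z) = 6 - 1*(-2) = 6 + 2 = 8)
J = 18 (J = 3*6 = 18)
R = -40 (R = -5*8 = -40)
N(C, l) = 18 + l (N(C, l) = l + 18 = 18 + l)
w = -40
(N(-3, -2) + w)/(-470 + 1/(139 - 328)) = ((18 - 2) - 40)/(-470 + 1/(139 - 328)) = (16 - 40)/(-470 + 1/(-189)) = -24/(-470 - 1/189) = -24/(-88831/189) = -24*(-189/88831) = 4536/88831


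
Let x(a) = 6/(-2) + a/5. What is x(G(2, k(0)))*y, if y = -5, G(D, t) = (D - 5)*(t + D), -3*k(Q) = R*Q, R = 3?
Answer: 21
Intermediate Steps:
k(Q) = -Q
G(D, t) = (-5 + D)*(D + t)
x(a) = -3 + a/5 (x(a) = 6*(-½) + a*(⅕) = -3 + a/5)
x(G(2, k(0)))*y = (-3 + (2² - 5*2 - (-5)*0 + 2*(-1*0))/5)*(-5) = (-3 + (4 - 10 - 5*0 + 2*0)/5)*(-5) = (-3 + (4 - 10 + 0 + 0)/5)*(-5) = (-3 + (⅕)*(-6))*(-5) = (-3 - 6/5)*(-5) = -21/5*(-5) = 21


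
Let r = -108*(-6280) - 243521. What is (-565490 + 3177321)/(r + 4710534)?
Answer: 2611831/5145253 ≈ 0.50762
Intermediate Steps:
r = 434719 (r = 678240 - 243521 = 434719)
(-565490 + 3177321)/(r + 4710534) = (-565490 + 3177321)/(434719 + 4710534) = 2611831/5145253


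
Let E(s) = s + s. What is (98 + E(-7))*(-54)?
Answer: -4536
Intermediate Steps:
E(s) = 2*s
(98 + E(-7))*(-54) = (98 + 2*(-7))*(-54) = (98 - 14)*(-54) = 84*(-54) = -4536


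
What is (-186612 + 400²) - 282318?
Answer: -308930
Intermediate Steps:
(-186612 + 400²) - 282318 = (-186612 + 160000) - 282318 = -26612 - 282318 = -308930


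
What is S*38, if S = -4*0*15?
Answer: 0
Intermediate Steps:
S = 0 (S = 0*15 = 0)
S*38 = 0*38 = 0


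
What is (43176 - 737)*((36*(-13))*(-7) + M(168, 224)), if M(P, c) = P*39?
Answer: 417090492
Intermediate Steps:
M(P, c) = 39*P
(43176 - 737)*((36*(-13))*(-7) + M(168, 224)) = (43176 - 737)*((36*(-13))*(-7) + 39*168) = 42439*(-468*(-7) + 6552) = 42439*(3276 + 6552) = 42439*9828 = 417090492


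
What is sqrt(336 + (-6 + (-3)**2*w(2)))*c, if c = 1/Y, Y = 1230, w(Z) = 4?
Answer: sqrt(366)/1230 ≈ 0.015554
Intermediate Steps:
c = 1/1230 ≈ 0.00081301
sqrt(336 + (-6 + (-3)**2*w(2)))*c = sqrt(336 + (-6 + (-3)**2*4))*(1/1230) = sqrt(336 + (-6 + 9*4))*(1/1230) = sqrt(336 + (-6 + 36))*(1/1230) = sqrt(336 + 30)*(1/1230) = sqrt(366)*(1/1230) = sqrt(366)/1230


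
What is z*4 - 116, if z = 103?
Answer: 296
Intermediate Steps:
z*4 - 116 = 103*4 - 116 = 412 - 116 = 296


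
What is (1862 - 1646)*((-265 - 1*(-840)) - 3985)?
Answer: -736560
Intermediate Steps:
(1862 - 1646)*((-265 - 1*(-840)) - 3985) = 216*((-265 + 840) - 3985) = 216*(575 - 3985) = 216*(-3410) = -736560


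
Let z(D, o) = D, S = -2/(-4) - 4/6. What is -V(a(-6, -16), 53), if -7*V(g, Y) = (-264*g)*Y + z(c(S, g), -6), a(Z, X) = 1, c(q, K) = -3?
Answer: -13995/7 ≈ -1999.3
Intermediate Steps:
S = -1/6 (S = -2*(-1/4) - 4*1/6 = 1/2 - 2/3 = -1/6 ≈ -0.16667)
V(g, Y) = 3/7 + 264*Y*g/7 (V(g, Y) = -((-264*g)*Y - 3)/7 = -(-264*Y*g - 3)/7 = -(-3 - 264*Y*g)/7 = 3/7 + 264*Y*g/7)
-V(a(-6, -16), 53) = -(3/7 + (264/7)*53*1) = -(3/7 + 13992/7) = -1*13995/7 = -13995/7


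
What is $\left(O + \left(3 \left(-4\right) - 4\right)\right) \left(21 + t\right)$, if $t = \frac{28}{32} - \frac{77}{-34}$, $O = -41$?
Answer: $- \frac{187131}{136} \approx -1376.0$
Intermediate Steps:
$t = \frac{427}{136}$ ($t = 28 \cdot \frac{1}{32} - - \frac{77}{34} = \frac{7}{8} + \frac{77}{34} = \frac{427}{136} \approx 3.1397$)
$\left(O + \left(3 \left(-4\right) - 4\right)\right) \left(21 + t\right) = \left(-41 + \left(3 \left(-4\right) - 4\right)\right) \left(21 + \frac{427}{136}\right) = \left(-41 - 16\right) \frac{3283}{136} = \left(-57\right) \frac{3283}{136} = - \frac{187131}{136}$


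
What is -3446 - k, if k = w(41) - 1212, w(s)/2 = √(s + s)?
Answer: -2234 - 2*√82 ≈ -2252.1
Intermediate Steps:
w(s) = 2*√2*√s (w(s) = 2*√(s + s) = 2*√(2*s) = 2*(√2*√s) = 2*√2*√s)
k = -1212 + 2*√82 (k = 2*√2*√41 - 1212 = 2*√82 - 1212 = -1212 + 2*√82 ≈ -1193.9)
-3446 - k = -3446 - (-1212 + 2*√82) = -3446 + (1212 - 2*√82) = -2234 - 2*√82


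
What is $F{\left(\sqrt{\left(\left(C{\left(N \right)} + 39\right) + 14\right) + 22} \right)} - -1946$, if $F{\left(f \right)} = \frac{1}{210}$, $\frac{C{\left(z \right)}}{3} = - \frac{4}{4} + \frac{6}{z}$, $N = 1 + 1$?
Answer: $\frac{408661}{210} \approx 1946.0$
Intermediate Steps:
$N = 2$
$C{\left(z \right)} = -3 + \frac{18}{z}$ ($C{\left(z \right)} = 3 \left(- \frac{4}{4} + \frac{6}{z}\right) = 3 \left(\left(-4\right) \frac{1}{4} + \frac{6}{z}\right) = 3 \left(-1 + \frac{6}{z}\right) = -3 + \frac{18}{z}$)
$F{\left(f \right)} = \frac{1}{210}$
$F{\left(\sqrt{\left(\left(C{\left(N \right)} + 39\right) + 14\right) + 22} \right)} - -1946 = \frac{1}{210} - -1946 = \frac{1}{210} + 1946 = \frac{408661}{210}$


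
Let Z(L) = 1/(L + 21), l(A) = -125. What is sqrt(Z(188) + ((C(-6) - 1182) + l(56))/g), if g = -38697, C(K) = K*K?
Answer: 4*sqrt(153835628133)/8087673 ≈ 0.19398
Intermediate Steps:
C(K) = K**2
Z(L) = 1/(21 + L)
sqrt(Z(188) + ((C(-6) - 1182) + l(56))/g) = sqrt(1/(21 + 188) + (((-6)**2 - 1182) - 125)/(-38697)) = sqrt(1/209 + ((36 - 1182) - 125)*(-1/38697)) = sqrt(1/209 + (-1146 - 125)*(-1/38697)) = sqrt(1/209 - 1271*(-1/38697)) = sqrt(1/209 + 1271/38697) = sqrt(304336/8087673) = 4*sqrt(153835628133)/8087673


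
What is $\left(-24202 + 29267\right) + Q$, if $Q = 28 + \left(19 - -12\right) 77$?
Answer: $7480$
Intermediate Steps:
$Q = 2415$ ($Q = 28 + \left(19 + 12\right) 77 = 28 + 31 \cdot 77 = 28 + 2387 = 2415$)
$\left(-24202 + 29267\right) + Q = \left(-24202 + 29267\right) + 2415 = 5065 + 2415 = 7480$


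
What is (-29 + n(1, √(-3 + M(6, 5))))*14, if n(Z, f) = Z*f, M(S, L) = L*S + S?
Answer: -406 + 14*√33 ≈ -325.58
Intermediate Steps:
M(S, L) = S + L*S
(-29 + n(1, √(-3 + M(6, 5))))*14 = (-29 + 1*√(-3 + 6*(1 + 5)))*14 = (-29 + 1*√(-3 + 6*6))*14 = (-29 + 1*√(-3 + 36))*14 = (-29 + 1*√33)*14 = (-29 + √33)*14 = -406 + 14*√33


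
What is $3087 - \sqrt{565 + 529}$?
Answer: $3087 - \sqrt{1094} \approx 3053.9$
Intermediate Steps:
$3087 - \sqrt{565 + 529} = 3087 - \sqrt{1094}$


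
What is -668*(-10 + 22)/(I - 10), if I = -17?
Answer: 2672/9 ≈ 296.89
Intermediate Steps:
-668*(-10 + 22)/(I - 10) = -668*(-10 + 22)/(-17 - 10) = -8016/(-27) = -8016*(-1)/27 = -668*(-4/9) = 2672/9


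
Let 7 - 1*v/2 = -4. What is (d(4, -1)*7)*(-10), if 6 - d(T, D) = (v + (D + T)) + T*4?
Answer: 2450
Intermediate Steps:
v = 22 (v = 14 - 2*(-4) = 14 + 8 = 22)
d(T, D) = -16 - D - 5*T (d(T, D) = 6 - ((22 + (D + T)) + T*4) = 6 - ((22 + D + T) + 4*T) = 6 - (22 + D + 5*T) = 6 + (-22 - D - 5*T) = -16 - D - 5*T)
(d(4, -1)*7)*(-10) = ((-16 - 1*(-1) - 5*4)*7)*(-10) = ((-16 + 1 - 20)*7)*(-10) = -35*7*(-10) = -245*(-10) = 2450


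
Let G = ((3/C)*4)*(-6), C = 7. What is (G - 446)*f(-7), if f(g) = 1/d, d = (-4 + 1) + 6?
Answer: -3194/21 ≈ -152.10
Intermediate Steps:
d = 3 (d = -3 + 6 = 3)
f(g) = 1/3
G = -72/7 (G = ((3/7)*4)*(-6) = (12/7)*(-6) = -72/7 ≈ -10.286)
(G - 446)*f(-7) = (-72/7 - 446)*(1/3) = -3194/7*1/3 = -3194/21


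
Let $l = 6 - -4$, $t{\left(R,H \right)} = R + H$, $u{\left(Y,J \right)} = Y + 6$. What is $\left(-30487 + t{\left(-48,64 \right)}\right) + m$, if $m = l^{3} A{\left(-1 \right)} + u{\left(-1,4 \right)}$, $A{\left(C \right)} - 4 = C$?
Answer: $-27466$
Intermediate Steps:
$u{\left(Y,J \right)} = 6 + Y$
$A{\left(C \right)} = 4 + C$
$t{\left(R,H \right)} = H + R$
$l = 10$ ($l = 6 + 4 = 10$)
$m = 3005$ ($m = 10^{3} \left(4 - 1\right) + \left(6 - 1\right) = 1000 \cdot 3 + 5 = 3000 + 5 = 3005$)
$\left(-30487 + t{\left(-48,64 \right)}\right) + m = \left(-30487 + \left(64 - 48\right)\right) + 3005 = \left(-30487 + 16\right) + 3005 = -30471 + 3005 = -27466$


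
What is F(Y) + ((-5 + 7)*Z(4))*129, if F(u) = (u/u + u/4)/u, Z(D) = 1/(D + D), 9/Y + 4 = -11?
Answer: 185/6 ≈ 30.833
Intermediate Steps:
Y = -⅗ (Y = 9/(-4 - 11) = 9/(-15) = 9*(-1/15) = -⅗ ≈ -0.60000)
Z(D) = 1/(2*D)
F(u) = (1 + u/4)/u (F(u) = (1 + u*(¼))/u = (1 + u/4)/u)
F(Y) + ((-5 + 7)*Z(4))*129 = (4 - ⅗)/(4*(-⅗)) + ((-5 + 7)*((½)/4))*129 = (¼)*(-5/3)*(17/5) + (2*((½)*(¼)))*129 = -17/12 + (2*(⅛))*129 = -17/12 + (¼)*129 = -17/12 + 129/4 = 185/6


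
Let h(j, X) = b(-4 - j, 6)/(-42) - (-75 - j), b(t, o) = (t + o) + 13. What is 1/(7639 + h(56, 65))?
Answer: 42/326381 ≈ 0.00012868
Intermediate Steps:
b(t, o) = 13 + o + t (b(t, o) = (o + t) + 13 = 13 + o + t)
h(j, X) = 1045/14 + 43*j/42 (h(j, X) = (13 + 6 + (-4 - j))/(-42) - (-75 - j) = (15 - j)*(-1/42) + (75 + j) = (-5/14 + j/42) + (75 + j) = 1045/14 + 43*j/42)
1/(7639 + h(56, 65)) = 1/(7639 + (1045/14 + (43/42)*56)) = 1/(7639 + (1045/14 + 172/3)) = 1/(7639 + 5543/42) = 1/(326381/42) = 42/326381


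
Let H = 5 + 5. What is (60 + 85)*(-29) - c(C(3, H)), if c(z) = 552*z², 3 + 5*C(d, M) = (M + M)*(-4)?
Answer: -3907853/25 ≈ -1.5631e+5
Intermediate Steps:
H = 10
C(d, M) = -⅗ - 8*M/5 (C(d, M) = -⅗ + ((M + M)*(-4))/5 = -⅗ + ((2*M)*(-4))/5 = -⅗ + (-8*M)/5 = -⅗ - 8*M/5)
(60 + 85)*(-29) - c(C(3, H)) = (60 + 85)*(-29) - 552*(-⅗ - 8/5*10)² = 145*(-29) - 552*(-⅗ - 16)² = -4205 - 552*(-83/5)² = -4205 - 552*6889/25 = -4205 - 1*3802728/25 = -4205 - 3802728/25 = -3907853/25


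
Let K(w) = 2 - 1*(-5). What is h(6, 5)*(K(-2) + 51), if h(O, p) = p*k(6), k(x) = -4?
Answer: -1160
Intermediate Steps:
K(w) = 7 (K(w) = 2 + 5 = 7)
h(O, p) = -4*p (h(O, p) = p*(-4) = -4*p)
h(6, 5)*(K(-2) + 51) = (-4*5)*(7 + 51) = -20*58 = -1160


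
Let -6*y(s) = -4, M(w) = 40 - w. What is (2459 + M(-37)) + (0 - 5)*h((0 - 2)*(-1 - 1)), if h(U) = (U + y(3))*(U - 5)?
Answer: 7678/3 ≈ 2559.3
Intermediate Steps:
y(s) = 2/3 (y(s) = -1/6*(-4) = 2/3)
h(U) = (-5 + U)*(2/3 + U) (h(U) = (U + 2/3)*(U - 5) = (2/3 + U)*(-5 + U) = (-5 + U)*(2/3 + U))
(2459 + M(-37)) + (0 - 5)*h((0 - 2)*(-1 - 1)) = (2459 + (40 - 1*(-37))) + (0 - 5)*(-10/3 + ((0 - 2)*(-1 - 1))**2 - 13*(0 - 2)*(-1 - 1)/3) = (2459 + (40 + 37)) - 5*(-10/3 + (-2*(-2))**2 - (-26)*(-2)/3) = (2459 + 77) - 5*(-10/3 + 4**2 - 13/3*4) = 2536 - 5*(-10/3 + 16 - 52/3) = 2536 - 5*(-14/3) = 2536 + 70/3 = 7678/3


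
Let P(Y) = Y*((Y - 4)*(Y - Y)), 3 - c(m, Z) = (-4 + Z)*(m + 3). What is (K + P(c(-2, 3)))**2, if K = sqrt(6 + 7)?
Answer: 13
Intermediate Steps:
c(m, Z) = 3 - (-4 + Z)*(3 + m) (c(m, Z) = 3 - (-4 + Z)*(m + 3) = 3 - (-4 + Z)*(3 + m))
P(Y) = 0 (P(Y) = Y*((-4 + Y)*0) = Y*0 = 0)
K = sqrt(13) ≈ 3.6056
(K + P(c(-2, 3)))**2 = (sqrt(13) + 0)**2 = (sqrt(13))**2 = 13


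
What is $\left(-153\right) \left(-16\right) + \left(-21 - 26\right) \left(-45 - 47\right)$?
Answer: $6772$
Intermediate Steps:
$\left(-153\right) \left(-16\right) + \left(-21 - 26\right) \left(-45 - 47\right) = 2448 - -4324 = 2448 + 4324 = 6772$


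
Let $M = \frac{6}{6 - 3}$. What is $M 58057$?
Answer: $116114$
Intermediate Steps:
$M = 2$ ($M = \frac{6}{3} = 6 \cdot \frac{1}{3} = 2$)
$M 58057 = 2 \cdot 58057 = 116114$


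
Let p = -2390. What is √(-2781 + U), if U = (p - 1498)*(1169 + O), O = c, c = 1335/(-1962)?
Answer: 3*I*√6000178917/109 ≈ 2131.9*I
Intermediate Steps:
c = -445/654 (c = 1335*(-1/1962) = -445/654 ≈ -0.68043)
O = -445/654 ≈ -0.68043
U = -495124488/109 (U = (-2390 - 1498)*(1169 - 445/654) = -3888*764081/654 = -495124488/109 ≈ -4.5424e+6)
√(-2781 + U) = √(-2781 - 495124488/109) = √(-495427617/109) = 3*I*√6000178917/109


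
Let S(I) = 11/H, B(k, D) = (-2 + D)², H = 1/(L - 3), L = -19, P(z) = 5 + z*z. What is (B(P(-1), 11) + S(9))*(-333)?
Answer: 53613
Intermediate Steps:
P(z) = 5 + z²
H = -1/22 (H = 1/(-19 - 3) = 1/(-22) = -1/22 ≈ -0.045455)
S(I) = -242 (S(I) = 11/(-1/22) = 11*(-22) = -242)
(B(P(-1), 11) + S(9))*(-333) = ((-2 + 11)² - 242)*(-333) = (9² - 242)*(-333) = (81 - 242)*(-333) = -161*(-333) = 53613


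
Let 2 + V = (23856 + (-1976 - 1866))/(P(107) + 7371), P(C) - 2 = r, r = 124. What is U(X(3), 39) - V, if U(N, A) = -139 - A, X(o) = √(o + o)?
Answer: -1339486/7497 ≈ -178.67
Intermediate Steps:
P(C) = 126 (P(C) = 2 + 124 = 126)
X(o) = √2*√o (X(o) = √(2*o) = √2*√o)
V = 5020/7497 (V = -2 + (23856 + (-1976 - 1866))/(126 + 7371) = -2 + (23856 - 3842)/7497 = -2 + 20014*(1/7497) = -2 + 20014/7497 = 5020/7497 ≈ 0.66960)
U(X(3), 39) - V = (-139 - 1*39) - 1*5020/7497 = (-139 - 39) - 5020/7497 = -178 - 5020/7497 = -1339486/7497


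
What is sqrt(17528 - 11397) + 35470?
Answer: 35470 + sqrt(6131) ≈ 35548.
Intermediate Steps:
sqrt(17528 - 11397) + 35470 = sqrt(6131) + 35470 = 35470 + sqrt(6131)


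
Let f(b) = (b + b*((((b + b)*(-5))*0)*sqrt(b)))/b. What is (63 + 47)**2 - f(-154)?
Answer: 12099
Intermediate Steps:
f(b) = 1 (f(b) = (b + b*((((2*b)*(-5))*0)*sqrt(b)))/b = (b + b*((-10*b*0)*sqrt(b)))/b = (b + b*(0*sqrt(b)))/b = (b + b*0)/b = (b + 0)/b = b/b = 1)
(63 + 47)**2 - f(-154) = (63 + 47)**2 - 1*1 = 110**2 - 1 = 12100 - 1 = 12099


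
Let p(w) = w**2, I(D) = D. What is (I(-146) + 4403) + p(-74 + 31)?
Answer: 6106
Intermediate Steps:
(I(-146) + 4403) + p(-74 + 31) = (-146 + 4403) + (-74 + 31)**2 = 4257 + (-43)**2 = 4257 + 1849 = 6106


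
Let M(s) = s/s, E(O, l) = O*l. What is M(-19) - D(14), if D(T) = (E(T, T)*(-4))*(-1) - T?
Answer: -769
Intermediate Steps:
M(s) = 1
D(T) = -T + 4*T² (D(T) = ((T*T)*(-4))*(-1) - T = (T²*(-4))*(-1) - T = -4*T²*(-1) - T = 4*T² - T = -T + 4*T²)
M(-19) - D(14) = 1 - 14*(-1 + 4*14) = 1 - 14*(-1 + 56) = 1 - 14*55 = 1 - 1*770 = 1 - 770 = -769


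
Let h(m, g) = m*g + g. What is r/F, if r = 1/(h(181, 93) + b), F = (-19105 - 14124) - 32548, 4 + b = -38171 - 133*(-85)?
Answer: 1/654086488 ≈ 1.5288e-9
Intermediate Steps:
h(m, g) = g + g*m (h(m, g) = g*m + g = g + g*m)
b = -26870 (b = -4 + (-38171 - 133*(-85)) = -4 + (-38171 + 11305) = -4 - 26866 = -26870)
F = -65777 (F = -33229 - 32548 = -65777)
r = -1/9944 (r = 1/(93*(1 + 181) - 26870) = 1/(93*182 - 26870) = 1/(16926 - 26870) = 1/(-9944) = -1/9944 ≈ -0.00010056)
r/F = -1/9944/(-65777) = -1/9944*(-1/65777) = 1/654086488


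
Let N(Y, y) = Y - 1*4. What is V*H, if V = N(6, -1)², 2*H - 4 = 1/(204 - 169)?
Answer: 282/35 ≈ 8.0571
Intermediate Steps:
H = 141/70 (H = 2 + 1/(2*(204 - 169)) = 2 + (½)/35 = 2 + (½)*(1/35) = 2 + 1/70 = 141/70 ≈ 2.0143)
N(Y, y) = -4 + Y (N(Y, y) = Y - 4 = -4 + Y)
V = 4 (V = (-4 + 6)² = 2² = 4)
V*H = 4*(141/70) = 282/35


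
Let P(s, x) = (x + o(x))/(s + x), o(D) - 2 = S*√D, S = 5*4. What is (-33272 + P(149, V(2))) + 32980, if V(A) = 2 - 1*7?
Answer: -14017/48 + 5*I*√5/36 ≈ -292.02 + 0.31056*I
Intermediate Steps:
S = 20
o(D) = 2 + 20*√D
V(A) = -5 (V(A) = 2 - 7 = -5)
P(s, x) = (2 + x + 20*√x)/(s + x) (P(s, x) = (x + (2 + 20*√x))/(s + x) = (2 + x + 20*√x)/(s + x))
(-33272 + P(149, V(2))) + 32980 = (-33272 + (2 - 5 + 20*√(-5))/(149 - 5)) + 32980 = (-33272 + (2 - 5 + 20*(I*√5))/144) + 32980 = (-33272 + (2 - 5 + 20*I*√5)/144) + 32980 = (-33272 + (-3 + 20*I*√5)/144) + 32980 = (-33272 + (-1/48 + 5*I*√5/36)) + 32980 = (-1597057/48 + 5*I*√5/36) + 32980 = -14017/48 + 5*I*√5/36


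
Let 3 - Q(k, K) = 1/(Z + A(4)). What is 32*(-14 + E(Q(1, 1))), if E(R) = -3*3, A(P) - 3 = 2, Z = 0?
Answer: -736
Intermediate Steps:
A(P) = 5 (A(P) = 3 + 2 = 5)
Q(k, K) = 14/5 (Q(k, K) = 3 - 1/(0 + 5) = 3 - 1/5 = 14/5)
E(R) = -9
32*(-14 + E(Q(1, 1))) = 32*(-14 - 9) = 32*(-23) = -736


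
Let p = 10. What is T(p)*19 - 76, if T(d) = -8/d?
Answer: -456/5 ≈ -91.200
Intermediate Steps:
T(p)*19 - 76 = -8/10*19 - 76 = -8*1/10*19 - 76 = -4/5*19 - 76 = -76/5 - 76 = -456/5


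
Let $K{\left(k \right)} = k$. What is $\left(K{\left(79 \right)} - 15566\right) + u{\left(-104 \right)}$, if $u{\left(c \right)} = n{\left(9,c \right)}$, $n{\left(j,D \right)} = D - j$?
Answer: $-15600$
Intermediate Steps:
$u{\left(c \right)} = -9 + c$ ($u{\left(c \right)} = c - 9 = -9 + c$)
$\left(K{\left(79 \right)} - 15566\right) + u{\left(-104 \right)} = \left(79 - 15566\right) - 113 = -15487 - 113 = -15600$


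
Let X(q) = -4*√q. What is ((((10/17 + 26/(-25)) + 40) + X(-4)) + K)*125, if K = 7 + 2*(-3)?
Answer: 86165/17 - 1000*I ≈ 5068.5 - 1000.0*I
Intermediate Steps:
K = 1 (K = 7 - 6 = 1)
((((10/17 + 26/(-25)) + 40) + X(-4)) + K)*125 = ((((10/17 + 26/(-25)) + 40) - 8*I) + 1)*125 = ((((10*(1/17) + 26*(-1/25)) + 40) - 8*I) + 1)*125 = ((((10/17 - 26/25) + 40) - 8*I) + 1)*125 = (((-192/425 + 40) - 8*I) + 1)*125 = ((16808/425 - 8*I) + 1)*125 = (17233/425 - 8*I)*125 = 86165/17 - 1000*I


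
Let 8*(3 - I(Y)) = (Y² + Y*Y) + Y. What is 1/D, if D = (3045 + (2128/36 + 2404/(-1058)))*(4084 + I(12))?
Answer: 9522/119604857645 ≈ 7.9612e-8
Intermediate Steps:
I(Y) = 3 - Y²/4 - Y/8 (I(Y) = 3 - ((Y² + Y*Y) + Y)/8 = 3 - ((Y² + Y²) + Y)/8 = 3 - (2*Y² + Y)/8 = 3 - (Y + 2*Y²)/8 = 3 + (-Y²/4 - Y/8) = 3 - Y²/4 - Y/8)
D = 119604857645/9522 (D = (3045 + (2128/36 + 2404/(-1058)))*(4084 + (3 - ¼*12² - ⅛*12)) = (3045 + (2128*(1/36) + 2404*(-1/1058)))*(4084 + (3 - ¼*144 - 3/2)) = (3045 + (532/9 - 1202/529))*(4084 + (3 - 36 - 3/2)) = (3045 + 270610/4761)*(4084 - 69/2) = (14767855/4761)*(8099/2) = 119604857645/9522 ≈ 1.2561e+7)
1/D = 1/(119604857645/9522) = 9522/119604857645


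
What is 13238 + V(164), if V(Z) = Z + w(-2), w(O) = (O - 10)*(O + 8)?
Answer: 13330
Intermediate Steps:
w(O) = (-10 + O)*(8 + O)
V(Z) = -72 + Z (V(Z) = Z + (-80 + (-2)² - 2*(-2)) = Z + (-80 + 4 + 4) = Z - 72 = -72 + Z)
13238 + V(164) = 13238 + (-72 + 164) = 13238 + 92 = 13330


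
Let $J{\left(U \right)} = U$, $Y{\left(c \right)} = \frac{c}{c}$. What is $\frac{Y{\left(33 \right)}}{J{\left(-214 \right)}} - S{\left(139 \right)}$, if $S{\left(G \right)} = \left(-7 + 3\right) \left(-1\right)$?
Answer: $- \frac{857}{214} \approx -4.0047$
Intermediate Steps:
$Y{\left(c \right)} = 1$
$S{\left(G \right)} = 4$ ($S{\left(G \right)} = \left(-4\right) \left(-1\right) = 4$)
$\frac{Y{\left(33 \right)}}{J{\left(-214 \right)}} - S{\left(139 \right)} = 1 \frac{1}{-214} - 4 = 1 \left(- \frac{1}{214}\right) - 4 = - \frac{1}{214} - 4 = - \frac{857}{214}$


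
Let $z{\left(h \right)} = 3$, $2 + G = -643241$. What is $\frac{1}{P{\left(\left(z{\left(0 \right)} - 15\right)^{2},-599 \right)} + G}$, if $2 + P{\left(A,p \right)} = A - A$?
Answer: $- \frac{1}{643245} \approx -1.5546 \cdot 10^{-6}$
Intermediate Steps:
$G = -643243$ ($G = -2 - 643241 = -643243$)
$P{\left(A,p \right)} = -2$ ($P{\left(A,p \right)} = -2 + \left(A - A\right) = -2 + 0 = -2$)
$\frac{1}{P{\left(\left(z{\left(0 \right)} - 15\right)^{2},-599 \right)} + G} = \frac{1}{-2 - 643243} = \frac{1}{-643245} = - \frac{1}{643245}$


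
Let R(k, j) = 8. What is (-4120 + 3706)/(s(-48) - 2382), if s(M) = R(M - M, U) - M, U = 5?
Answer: 207/1163 ≈ 0.17799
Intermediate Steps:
s(M) = 8 - M
(-4120 + 3706)/(s(-48) - 2382) = (-4120 + 3706)/((8 - 1*(-48)) - 2382) = -414/((8 + 48) - 2382) = -414/(56 - 2382) = -414/(-2326) = -414*(-1/2326) = 207/1163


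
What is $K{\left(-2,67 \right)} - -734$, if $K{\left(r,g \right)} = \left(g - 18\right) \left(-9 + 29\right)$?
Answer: $1714$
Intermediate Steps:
$K{\left(r,g \right)} = -360 + 20 g$ ($K{\left(r,g \right)} = \left(-18 + g\right) 20 = -360 + 20 g$)
$K{\left(-2,67 \right)} - -734 = \left(-360 + 20 \cdot 67\right) - -734 = \left(-360 + 1340\right) + 734 = 980 + 734 = 1714$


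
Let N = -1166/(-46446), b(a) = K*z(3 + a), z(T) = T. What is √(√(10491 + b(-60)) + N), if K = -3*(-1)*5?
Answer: √(13539009 + 1078615458*√2409)/23223 ≈ 9.9090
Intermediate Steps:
K = 15 (K = 3*5 = 15)
b(a) = 45 + 15*a (b(a) = 15*(3 + a) = 45 + 15*a)
N = 583/23223 (N = -1166*(-1/46446) = 583/23223 ≈ 0.025104)
√(√(10491 + b(-60)) + N) = √(√(10491 + (45 + 15*(-60))) + 583/23223) = √(√(10491 + (45 - 900)) + 583/23223) = √(√(10491 - 855) + 583/23223) = √(√9636 + 583/23223) = √(2*√2409 + 583/23223) = √(583/23223 + 2*√2409)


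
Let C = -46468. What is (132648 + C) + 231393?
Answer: 317573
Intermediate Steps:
(132648 + C) + 231393 = (132648 - 46468) + 231393 = 86180 + 231393 = 317573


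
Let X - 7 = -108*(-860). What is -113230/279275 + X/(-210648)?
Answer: -9958537993/11765744040 ≈ -0.84640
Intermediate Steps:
X = 92887 (X = 7 - 108*(-860) = 7 + 92880 = 92887)
-113230/279275 + X/(-210648) = -113230/279275 + 92887/(-210648) = -113230*1/279275 + 92887*(-1/210648) = -22646/55855 - 92887/210648 = -9958537993/11765744040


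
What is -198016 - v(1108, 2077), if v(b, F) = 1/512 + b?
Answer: -101951489/512 ≈ -1.9912e+5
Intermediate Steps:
v(b, F) = 1/512 + b
-198016 - v(1108, 2077) = -198016 - (1/512 + 1108) = -198016 - 1*567297/512 = -198016 - 567297/512 = -101951489/512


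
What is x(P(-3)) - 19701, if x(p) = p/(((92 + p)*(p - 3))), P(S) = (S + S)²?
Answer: -6934749/352 ≈ -19701.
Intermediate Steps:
P(S) = 4*S² (P(S) = (2*S)² = 4*S²)
x(p) = p/((-3 + p)*(92 + p)) (x(p) = p/(((92 + p)*(-3 + p))) = p/(((-3 + p)*(92 + p))) = p*(1/((-3 + p)*(92 + p))) = p/((-3 + p)*(92 + p)))
x(P(-3)) - 19701 = (4*(-3)²)/(-276 + (4*(-3)²)² + 89*(4*(-3)²)) - 19701 = (4*9)/(-276 + (4*9)² + 89*(4*9)) - 19701 = 36/(-276 + 36² + 89*36) - 19701 = 36/(-276 + 1296 + 3204) - 19701 = 36/4224 - 19701 = 36*(1/4224) - 19701 = 3/352 - 19701 = -6934749/352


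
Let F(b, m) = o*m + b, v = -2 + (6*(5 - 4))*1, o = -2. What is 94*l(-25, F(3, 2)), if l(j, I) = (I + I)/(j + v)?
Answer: 188/21 ≈ 8.9524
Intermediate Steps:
v = 4 (v = -2 + (6*1)*1 = -2 + 6*1 = -2 + 6 = 4)
F(b, m) = b - 2*m (F(b, m) = -2*m + b = b - 2*m)
l(j, I) = 2*I/(4 + j) (l(j, I) = (I + I)/(j + 4) = (2*I)/(4 + j) = 2*I/(4 + j))
94*l(-25, F(3, 2)) = 94*(2*(3 - 2*2)/(4 - 25)) = 94*(2*(3 - 4)/(-21)) = 94*(2*(-1)*(-1/21)) = 94*(2/21) = 188/21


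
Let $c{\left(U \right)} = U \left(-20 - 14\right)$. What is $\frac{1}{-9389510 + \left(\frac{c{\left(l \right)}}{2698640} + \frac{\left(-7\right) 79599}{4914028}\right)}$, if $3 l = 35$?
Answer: $- \frac{20297743656}{190585869339957563} \approx -1.065 \cdot 10^{-7}$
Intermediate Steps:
$l = \frac{35}{3}$ ($l = \frac{1}{3} \cdot 35 = \frac{35}{3} \approx 11.667$)
$c{\left(U \right)} = - 34 U$ ($c{\left(U \right)} = U \left(-34\right) = - 34 U$)
$\frac{1}{-9389510 + \left(\frac{c{\left(l \right)}}{2698640} + \frac{\left(-7\right) 79599}{4914028}\right)} = \frac{1}{-9389510 + \left(\frac{\left(-34\right) \frac{35}{3}}{2698640} + \frac{\left(-7\right) 79599}{4914028}\right)} = \frac{1}{-9389510 - \frac{2304509003}{20297743656}} = \frac{1}{- \frac{190585869339957563}{20297743656}} = - \frac{20297743656}{190585869339957563}$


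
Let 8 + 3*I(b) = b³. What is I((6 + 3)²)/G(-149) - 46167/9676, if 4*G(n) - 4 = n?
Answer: -20588665477/4209060 ≈ -4891.5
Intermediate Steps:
I(b) = -8/3 + b³/3
G(n) = 1 + n/4
I((6 + 3)²)/G(-149) - 46167/9676 = (-8/3 + ((6 + 3)²)³/3)/(1 + (¼)*(-149)) - 46167/9676 = (-8/3 + (9²)³/3)/(1 - 149/4) - 46167*1/9676 = (-8/3 + (⅓)*81³)/(-145/4) - 46167/9676 = (-8/3 + (⅓)*531441)*(-4/145) - 46167/9676 = (-8/3 + 177147)*(-4/145) - 46167/9676 = (531433/3)*(-4/145) - 46167/9676 = -2125732/435 - 46167/9676 = -20588665477/4209060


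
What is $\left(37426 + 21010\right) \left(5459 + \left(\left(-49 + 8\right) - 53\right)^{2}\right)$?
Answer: $835342620$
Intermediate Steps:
$\left(37426 + 21010\right) \left(5459 + \left(\left(-49 + 8\right) - 53\right)^{2}\right) = 58436 \left(5459 + \left(-41 - 53\right)^{2}\right) = 58436 \left(5459 + \left(-94\right)^{2}\right) = 58436 \left(5459 + 8836\right) = 58436 \cdot 14295 = 835342620$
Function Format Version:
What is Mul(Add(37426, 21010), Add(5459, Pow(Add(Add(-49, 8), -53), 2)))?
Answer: 835342620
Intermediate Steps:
Mul(Add(37426, 21010), Add(5459, Pow(Add(Add(-49, 8), -53), 2))) = Mul(58436, Add(5459, Pow(Add(-41, -53), 2))) = Mul(58436, Add(5459, Pow(-94, 2))) = Mul(58436, Add(5459, 8836)) = Mul(58436, 14295) = 835342620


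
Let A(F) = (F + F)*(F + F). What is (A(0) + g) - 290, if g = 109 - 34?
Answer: -215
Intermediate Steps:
g = 75
A(F) = 4*F**2 (A(F) = (2*F)*(2*F) = 4*F**2)
(A(0) + g) - 290 = (4*0**2 + 75) - 290 = (4*0 + 75) - 290 = (0 + 75) - 290 = 75 - 290 = -215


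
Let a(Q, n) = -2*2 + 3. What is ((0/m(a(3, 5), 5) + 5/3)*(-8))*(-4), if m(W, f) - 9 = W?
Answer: 160/3 ≈ 53.333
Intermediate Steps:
a(Q, n) = -1 (a(Q, n) = -4 + 3 = -1)
m(W, f) = 9 + W
((0/m(a(3, 5), 5) + 5/3)*(-8))*(-4) = ((0/(9 - 1) + 5/3)*(-8))*(-4) = ((0/8 + 5*(1/3))*(-8))*(-4) = ((0*(1/8) + 5/3)*(-8))*(-4) = ((0 + 5/3)*(-8))*(-4) = ((5/3)*(-8))*(-4) = -40/3*(-4) = 160/3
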